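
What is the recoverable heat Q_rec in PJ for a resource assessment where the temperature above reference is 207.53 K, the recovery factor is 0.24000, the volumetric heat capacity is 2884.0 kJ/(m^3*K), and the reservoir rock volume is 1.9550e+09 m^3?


Step 1: Q_s = Vr*rhoc*dT/1e12 = 1.9550e+09*2884.0*207.53/1e12 = 1170.100 PJ
Step 2: Q_rec = Q_s * RF = 1170.100 * 0.24 = 280.82 PJ
Q_rec = 280.82 PJ


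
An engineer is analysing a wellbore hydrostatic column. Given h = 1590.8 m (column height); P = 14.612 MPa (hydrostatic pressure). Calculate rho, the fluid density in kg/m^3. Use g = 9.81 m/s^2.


rho = P * 1e6 / (g * h)
rho = 14.612 * 1e6 / (9.81 * 1590.8)
rho = 936.32 kg/m^3


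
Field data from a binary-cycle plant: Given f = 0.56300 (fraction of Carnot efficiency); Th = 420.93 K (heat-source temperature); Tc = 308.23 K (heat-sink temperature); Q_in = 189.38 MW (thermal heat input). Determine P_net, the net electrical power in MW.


Step 1: eta = (1 - Tc/Th)*f = (1 - 308.23/420.93)*0.563 = 0.1507379
Step 2: P_net = eta * Q_in = 0.1507379 * 189.38 = 28.547 MW
P_net = 28.547 MW


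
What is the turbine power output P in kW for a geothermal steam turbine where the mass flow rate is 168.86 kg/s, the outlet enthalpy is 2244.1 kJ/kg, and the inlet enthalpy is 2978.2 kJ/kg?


P = mdot * (h_in - h_out) / 1000
P = 168.86 * (2978.2 - 2244.1) / 1000
P = 123.9601 MW
Convert: 123.9601 MW * 1000.0 = 1.2396e+05 kW
P = 1.2396e+05 kW


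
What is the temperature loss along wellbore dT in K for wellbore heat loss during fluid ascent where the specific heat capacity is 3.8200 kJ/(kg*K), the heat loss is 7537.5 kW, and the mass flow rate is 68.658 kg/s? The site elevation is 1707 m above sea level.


dT = Q_loss / (mdot * cp)
dT = 7537.5 / (68.658 * 3.8200)
dT = 28.739 K


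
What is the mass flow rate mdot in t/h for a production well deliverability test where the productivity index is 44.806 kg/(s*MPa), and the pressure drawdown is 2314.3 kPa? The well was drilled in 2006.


mdot = PI * dP / 1000
mdot = 44.806 * 2314.3 / 1000
mdot = 103.6945 kg/s
Convert: 103.6945 kg/s * 3.6 = 373.30 t/h
mdot = 373.30 t/h


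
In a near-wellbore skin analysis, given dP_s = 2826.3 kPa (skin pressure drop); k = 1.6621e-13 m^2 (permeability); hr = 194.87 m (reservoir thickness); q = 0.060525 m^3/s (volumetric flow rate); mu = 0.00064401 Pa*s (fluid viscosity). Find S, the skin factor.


S = dP_s * 1000 * 2*pi*k*hr / (q*mu)
S = 2826.3 * 1000 * 2*pi*1.6621e-13*194.87 / (0.060525*0.00064401)
S = 14.756


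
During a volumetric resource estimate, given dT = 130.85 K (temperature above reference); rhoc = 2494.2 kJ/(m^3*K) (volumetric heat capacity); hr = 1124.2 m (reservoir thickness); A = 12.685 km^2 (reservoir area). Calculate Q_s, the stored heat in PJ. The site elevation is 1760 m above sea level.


Step 1: Vr = A*1e6*hr = 12.685*1e6*1124.2 = 1.426048e+10 m^3
Step 2: Q_s = Vr*rhoc*dT/1e12 = 1.426048e+10*2494.2*130.85/1e12 = 4654.1 PJ
Q_s = 4654.1 PJ


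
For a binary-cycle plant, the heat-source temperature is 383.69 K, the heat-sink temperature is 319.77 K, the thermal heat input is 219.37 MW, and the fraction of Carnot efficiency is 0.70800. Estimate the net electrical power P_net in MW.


Step 1: eta = (1 - Tc/Th)*f = (1 - 319.77/383.69)*0.708 = 0.1179477
Step 2: P_net = eta * Q_in = 0.1179477 * 219.37 = 25.874 MW
P_net = 25.874 MW


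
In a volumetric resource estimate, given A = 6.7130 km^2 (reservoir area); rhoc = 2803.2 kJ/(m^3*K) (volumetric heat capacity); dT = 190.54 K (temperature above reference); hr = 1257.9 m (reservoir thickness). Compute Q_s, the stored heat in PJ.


Step 1: Vr = A*1e6*hr = 6.713*1e6*1257.9 = 8.444283e+09 m^3
Step 2: Q_s = Vr*rhoc*dT/1e12 = 8.444283e+09*2803.2*190.54/1e12 = 4510.3 PJ
Q_s = 4510.3 PJ


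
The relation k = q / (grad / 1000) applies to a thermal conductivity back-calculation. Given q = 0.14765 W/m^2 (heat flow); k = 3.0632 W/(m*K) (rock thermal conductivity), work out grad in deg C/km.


grad = q / k * 1000
grad = 0.14765 / 3.0632 * 1000
grad = 48.201 deg C/km


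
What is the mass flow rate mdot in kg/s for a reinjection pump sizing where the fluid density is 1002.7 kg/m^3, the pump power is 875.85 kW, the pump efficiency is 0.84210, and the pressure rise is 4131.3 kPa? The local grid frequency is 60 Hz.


mdot = P_pump * rho * eta / dP
mdot = 875.85 * 1002.7 * 0.84210 / 4131.3
mdot = 179.01 kg/s


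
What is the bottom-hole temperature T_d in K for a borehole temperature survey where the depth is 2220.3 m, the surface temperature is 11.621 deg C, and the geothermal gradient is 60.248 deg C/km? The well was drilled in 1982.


T_d = T_surf + grad * d / 1000
T_d = 11.621 + 60.248 * 2220.3 / 1000
T_d = 145.3896 deg C
Convert to K: 145.3896 + 273.15 = 418.54 K
T_d = 418.54 K


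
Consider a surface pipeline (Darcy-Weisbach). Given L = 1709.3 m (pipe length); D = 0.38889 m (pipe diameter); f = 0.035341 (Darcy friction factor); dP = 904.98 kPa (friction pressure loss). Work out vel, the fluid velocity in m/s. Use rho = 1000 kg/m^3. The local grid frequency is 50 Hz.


vel = sqrt(dP*1000*2*D / (f*L*rho))
vel = sqrt(904.98*1000*2*0.38889 / (0.035341*1709.3*1000))
vel = 3.4135 m/s


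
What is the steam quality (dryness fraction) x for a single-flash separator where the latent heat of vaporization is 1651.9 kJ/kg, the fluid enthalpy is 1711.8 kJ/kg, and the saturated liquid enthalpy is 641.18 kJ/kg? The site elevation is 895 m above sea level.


x = (h - hf) / hfg
x = (1711.8 - 641.18) / 1651.9
x = 0.64811


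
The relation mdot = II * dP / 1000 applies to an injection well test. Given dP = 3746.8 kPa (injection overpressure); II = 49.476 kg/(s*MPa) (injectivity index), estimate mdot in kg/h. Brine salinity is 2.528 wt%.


mdot = II * dP / 1000
mdot = 49.476 * 3746.8 / 1000
mdot = 185.3767 kg/s
Convert: 185.3767 kg/s * 3600.0 = 6.6736e+05 kg/h
mdot = 6.6736e+05 kg/h


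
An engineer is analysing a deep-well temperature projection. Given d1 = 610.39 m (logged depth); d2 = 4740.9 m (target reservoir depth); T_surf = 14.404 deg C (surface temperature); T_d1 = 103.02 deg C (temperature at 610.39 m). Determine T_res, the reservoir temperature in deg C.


Step 1: grad = (T_d1 - T_surf)/d1 * 1000 = (103.02 - 14.404)/610.39 * 1000 = 145.1793 deg C/km
Step 2: T_res = T_surf + grad*d2/1000 = 14.404 + 145.1793*4740.9/1000 = 702.68 deg C
T_res = 702.68 deg C


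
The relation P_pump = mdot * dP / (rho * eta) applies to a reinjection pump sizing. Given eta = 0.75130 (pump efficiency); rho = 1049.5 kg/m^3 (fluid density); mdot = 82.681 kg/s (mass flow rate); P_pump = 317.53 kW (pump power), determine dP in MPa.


dP = P_pump * rho * eta / mdot
dP = 317.53 * 1049.5 * 0.75130 / 82.681
dP = 3028.133 kPa
Convert: 3028.133 kPa * 0.001 = 3.0281 MPa
dP = 3.0281 MPa


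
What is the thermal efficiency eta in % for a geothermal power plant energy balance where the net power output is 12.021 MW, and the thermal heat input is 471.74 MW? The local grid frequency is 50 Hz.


eta = W_net / Q_in * 100
eta = 12.021 / 471.74 * 100
eta = 2.5482 %


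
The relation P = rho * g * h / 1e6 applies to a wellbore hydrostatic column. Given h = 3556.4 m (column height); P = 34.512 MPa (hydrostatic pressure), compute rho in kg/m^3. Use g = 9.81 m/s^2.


rho = P * 1e6 / (g * h)
rho = 34.512 * 1e6 / (9.81 * 3556.4)
rho = 989.21 kg/m^3


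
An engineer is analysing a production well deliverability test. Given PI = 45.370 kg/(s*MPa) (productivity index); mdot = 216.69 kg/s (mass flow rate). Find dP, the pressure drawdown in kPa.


dP = mdot * 1000 / PI
dP = 216.69 * 1000 / 45.370
dP = 4776.1 kPa


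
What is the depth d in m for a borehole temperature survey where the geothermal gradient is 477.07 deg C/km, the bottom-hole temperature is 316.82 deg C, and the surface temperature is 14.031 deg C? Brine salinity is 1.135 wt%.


d = (T_d - T_surf) / grad * 1000
d = (316.82 - 14.031) / 477.07 * 1000
d = 634.68 m


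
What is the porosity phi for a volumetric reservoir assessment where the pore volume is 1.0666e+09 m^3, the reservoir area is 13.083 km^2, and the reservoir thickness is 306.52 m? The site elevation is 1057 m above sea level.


phi = Vp / (A * 1e6 * hr)
phi = 1.0666e+09 / (13.083 * 1e6 * 306.52)
phi = 0.26597


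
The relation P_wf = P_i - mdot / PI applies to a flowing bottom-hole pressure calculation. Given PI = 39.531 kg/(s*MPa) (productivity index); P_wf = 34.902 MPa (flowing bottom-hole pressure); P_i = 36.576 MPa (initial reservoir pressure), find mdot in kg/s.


mdot = (P_i - P_wf) * PI
mdot = (36.576 - 34.902) * 39.531
mdot = 66.175 kg/s


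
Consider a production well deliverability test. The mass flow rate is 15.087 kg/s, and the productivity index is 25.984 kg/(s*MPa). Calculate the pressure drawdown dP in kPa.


dP = mdot * 1000 / PI
dP = 15.087 * 1000 / 25.984
dP = 580.63 kPa


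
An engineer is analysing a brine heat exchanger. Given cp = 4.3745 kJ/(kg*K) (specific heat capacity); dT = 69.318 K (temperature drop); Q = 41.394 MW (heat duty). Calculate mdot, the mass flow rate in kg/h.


mdot = Q * 1000 / (cp * dT)
mdot = 41.394 * 1000 / (4.3745 * 69.318)
mdot = 136.5095 kg/s
Convert: 136.5095 kg/s * 3600.0 = 4.9143e+05 kg/h
mdot = 4.9143e+05 kg/h


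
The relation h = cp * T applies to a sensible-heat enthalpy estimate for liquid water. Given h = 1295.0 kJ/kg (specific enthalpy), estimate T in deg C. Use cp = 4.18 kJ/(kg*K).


T = h / cp
T = 1295.0 / 4.18
T = 309.81 deg C


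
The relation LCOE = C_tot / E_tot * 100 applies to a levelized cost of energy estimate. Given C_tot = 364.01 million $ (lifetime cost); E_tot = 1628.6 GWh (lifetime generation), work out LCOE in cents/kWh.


LCOE = C_tot / E_tot * 100
LCOE = 364.01 / 1628.6 * 100
LCOE = 22.351 cents/kWh


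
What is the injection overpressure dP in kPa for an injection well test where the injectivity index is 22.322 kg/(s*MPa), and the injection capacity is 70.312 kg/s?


dP = mdot * 1000 / II
dP = 70.312 * 1000 / 22.322
dP = 3149.9 kPa


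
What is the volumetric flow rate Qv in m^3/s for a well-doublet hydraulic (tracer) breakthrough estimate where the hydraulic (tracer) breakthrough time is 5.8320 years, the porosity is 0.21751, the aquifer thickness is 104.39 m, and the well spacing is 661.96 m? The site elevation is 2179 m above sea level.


Qv = pi*hr*phi*L^2 / (3*t_bt*365.25*86400)
Qv = pi*104.39*0.21751*661.96^2 / (3*5.8320*365.25*86400)
Qv = 0.056612 m^3/s


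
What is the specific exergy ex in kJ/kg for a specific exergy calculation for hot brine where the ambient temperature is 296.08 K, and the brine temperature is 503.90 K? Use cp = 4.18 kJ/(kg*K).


ex = cp * ((T_b - T_0) - T_0 * ln(T_b/T_0))
ex = 4.18 * ((503.90 - 296.08) - 296.08 * ln(503.90/296.08))
ex = 210.59 kJ/kg


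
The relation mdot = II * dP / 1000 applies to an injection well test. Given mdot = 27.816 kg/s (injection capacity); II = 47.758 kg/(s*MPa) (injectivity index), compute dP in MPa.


dP = mdot * 1000 / II
dP = 27.816 * 1000 / 47.758
dP = 582.4365 kPa
Convert: 582.4365 kPa * 0.001 = 0.58244 MPa
dP = 0.58244 MPa


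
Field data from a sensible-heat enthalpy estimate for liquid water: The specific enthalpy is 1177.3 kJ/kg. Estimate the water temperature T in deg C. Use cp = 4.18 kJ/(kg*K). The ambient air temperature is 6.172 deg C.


T = h / cp
T = 1177.3 / 4.18
T = 281.65 deg C


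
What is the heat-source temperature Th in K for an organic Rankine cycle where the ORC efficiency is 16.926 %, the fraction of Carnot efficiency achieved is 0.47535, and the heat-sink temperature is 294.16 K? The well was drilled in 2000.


Th = Tc / (1 - (eta_orc/100)/f)
Th = 294.16 / (1 - (16.926/100)/0.47535)
Th = 456.82 K


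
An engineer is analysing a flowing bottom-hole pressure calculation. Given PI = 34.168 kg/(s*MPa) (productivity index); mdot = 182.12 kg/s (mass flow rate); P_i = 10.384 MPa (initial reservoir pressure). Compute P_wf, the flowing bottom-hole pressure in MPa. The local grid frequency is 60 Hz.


P_wf = P_i - mdot / PI
P_wf = 10.384 - 182.12 / 34.168
P_wf = 5.0539 MPa


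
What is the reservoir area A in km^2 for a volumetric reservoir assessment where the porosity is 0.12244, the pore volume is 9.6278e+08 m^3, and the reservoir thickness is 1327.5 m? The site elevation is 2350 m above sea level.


A = Vp / (1e6 * hr * phi)
A = 9.6278e+08 / (1e6 * 1327.5 * 0.12244)
A = 5.9234 km^2


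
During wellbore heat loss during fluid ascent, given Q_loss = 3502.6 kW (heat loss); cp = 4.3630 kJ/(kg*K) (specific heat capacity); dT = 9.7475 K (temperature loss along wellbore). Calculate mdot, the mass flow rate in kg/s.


mdot = Q_loss / (cp * dT)
mdot = 3502.6 / (4.3630 * 9.7475)
mdot = 82.359 kg/s


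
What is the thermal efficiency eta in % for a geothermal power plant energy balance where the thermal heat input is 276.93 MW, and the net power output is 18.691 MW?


eta = W_net / Q_in * 100
eta = 18.691 / 276.93 * 100
eta = 6.7494 %


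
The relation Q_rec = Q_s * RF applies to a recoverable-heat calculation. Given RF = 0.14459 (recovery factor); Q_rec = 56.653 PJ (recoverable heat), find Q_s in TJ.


Q_s = Q_rec / RF
Q_s = 56.653 / 0.14459
Q_s = 391.8182 PJ
Convert: 391.8182 PJ * 1000.0 = 3.9182e+05 TJ
Q_s = 3.9182e+05 TJ


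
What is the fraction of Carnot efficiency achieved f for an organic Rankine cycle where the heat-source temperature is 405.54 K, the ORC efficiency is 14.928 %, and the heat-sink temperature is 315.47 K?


f = (eta_orc/100) / (1 - Tc/Th)
f = (14.928/100) / (1 - 315.47/405.54)
f = 0.67213


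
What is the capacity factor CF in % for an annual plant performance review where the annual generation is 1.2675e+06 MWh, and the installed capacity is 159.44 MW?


CF = E_a / (cap * 8760) * 100
CF = 1.2675e+06 / (159.44 * 8760) * 100
CF = 90.750 %


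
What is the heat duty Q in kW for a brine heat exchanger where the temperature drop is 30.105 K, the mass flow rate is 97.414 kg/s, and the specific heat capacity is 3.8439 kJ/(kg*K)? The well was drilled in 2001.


Q = mdot * cp * dT / 1000
Q = 97.414 * 3.8439 * 30.105 / 1000
Q = 11.27281 MW
Convert: 11.27281 MW * 1000.0 = 11273 kW
Q = 11273 kW


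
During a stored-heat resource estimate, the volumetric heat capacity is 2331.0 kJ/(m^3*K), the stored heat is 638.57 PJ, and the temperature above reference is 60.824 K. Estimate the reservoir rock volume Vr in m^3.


Vr = Q_s * 1e12 / (rhoc * dT)
Vr = 638.57 * 1e12 / (2331.0 * 60.824)
Vr = 4.5039e+09 m^3


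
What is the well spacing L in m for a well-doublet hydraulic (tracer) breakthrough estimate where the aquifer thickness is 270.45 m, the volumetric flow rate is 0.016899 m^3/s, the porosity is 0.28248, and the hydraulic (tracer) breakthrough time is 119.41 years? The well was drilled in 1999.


L = sqrt(t_bt*365.25*86400*3*Qv / (pi*hr*phi))
L = sqrt(119.41*365.25*86400*3*0.016899 / (pi*270.45*0.28248))
L = 892.18 m


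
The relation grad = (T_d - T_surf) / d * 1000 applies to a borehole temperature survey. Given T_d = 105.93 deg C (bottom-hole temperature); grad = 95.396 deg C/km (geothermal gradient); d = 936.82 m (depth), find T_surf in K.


T_surf = T_d - grad * d / 1000
T_surf = 105.93 - 95.396 * 936.82 / 1000
T_surf = 16.56112 deg C
Convert to K: 16.56112 + 273.15 = 289.71 K
T_surf = 289.71 K


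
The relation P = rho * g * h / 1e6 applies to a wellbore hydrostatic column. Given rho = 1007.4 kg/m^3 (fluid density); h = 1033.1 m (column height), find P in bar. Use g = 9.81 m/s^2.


P = rho * g * h / 1e6
P = 1007.4 * 9.81 * 1033.1 / 1e6
P = 10.20971 MPa
Convert: 10.20971 MPa * 10.0 = 102.10 bar
P = 102.10 bar


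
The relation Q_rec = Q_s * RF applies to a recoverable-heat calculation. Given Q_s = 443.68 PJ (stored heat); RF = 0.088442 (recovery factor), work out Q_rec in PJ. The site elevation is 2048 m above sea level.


Q_rec = Q_s * RF
Q_rec = 443.68 * 0.088442
Q_rec = 39.240 PJ


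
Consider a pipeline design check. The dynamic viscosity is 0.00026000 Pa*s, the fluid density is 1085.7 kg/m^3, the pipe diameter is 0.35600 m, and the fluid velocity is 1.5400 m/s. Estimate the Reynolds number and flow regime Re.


Step 1: Re = rho*vel*D/mu = 1085.7*1.54*0.356/0.00026 = 2.2893e+06
Step 2: Re = 2.2893e+06 > 4000, so flow is turbulent.
Re = 2.2893e+06 (turbulent)


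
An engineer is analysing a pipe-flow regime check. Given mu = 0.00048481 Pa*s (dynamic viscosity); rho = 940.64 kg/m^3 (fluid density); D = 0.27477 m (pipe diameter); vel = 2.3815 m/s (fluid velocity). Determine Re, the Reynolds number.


Re = rho * vel * D / mu
Re = 940.64 * 2.3815 * 0.27477 / 0.00048481
Re = 1.2696e+06


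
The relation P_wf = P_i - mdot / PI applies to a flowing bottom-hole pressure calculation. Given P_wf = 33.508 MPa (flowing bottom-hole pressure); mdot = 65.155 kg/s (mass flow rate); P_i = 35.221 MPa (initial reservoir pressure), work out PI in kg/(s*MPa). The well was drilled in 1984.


PI = mdot / (P_i - P_wf)
PI = 65.155 / (35.221 - 33.508)
PI = 38.036 kg/(s*MPa)


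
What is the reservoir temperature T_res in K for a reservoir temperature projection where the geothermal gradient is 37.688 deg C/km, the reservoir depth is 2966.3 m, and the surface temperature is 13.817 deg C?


T_res = T_surf + grad * d / 1000
T_res = 13.817 + 37.688 * 2966.3 / 1000
T_res = 125.6109 deg C
Convert to K: 125.6109 + 273.15 = 398.76 K
T_res = 398.76 K


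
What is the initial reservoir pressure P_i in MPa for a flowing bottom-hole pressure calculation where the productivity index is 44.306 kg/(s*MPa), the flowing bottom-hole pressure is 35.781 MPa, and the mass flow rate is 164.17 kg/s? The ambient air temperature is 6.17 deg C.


P_i = P_wf + mdot / PI
P_i = 35.781 + 164.17 / 44.306
P_i = 39.486 MPa


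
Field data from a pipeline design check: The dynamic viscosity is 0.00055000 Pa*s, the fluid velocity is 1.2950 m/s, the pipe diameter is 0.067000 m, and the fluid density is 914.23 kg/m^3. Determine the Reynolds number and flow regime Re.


Step 1: Re = rho*vel*D/mu = 914.23*1.295*0.067/0.00055 = 1.4422e+05
Step 2: Re = 1.4422e+05 > 4000, so flow is turbulent.
Re = 1.4422e+05 (turbulent)


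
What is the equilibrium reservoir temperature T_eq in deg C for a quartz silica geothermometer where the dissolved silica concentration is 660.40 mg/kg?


T_eq = 1309 / (5.19 - log10(SiO2)) - 273.15
T_eq = 1309 / (5.19 - log10(660.40)) - 273.15
T_eq = 279.13 deg C


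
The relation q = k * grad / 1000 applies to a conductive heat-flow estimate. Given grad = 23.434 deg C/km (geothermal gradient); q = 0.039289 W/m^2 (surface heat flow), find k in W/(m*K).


k = q * 1000 / grad
k = 0.039289 * 1000 / 23.434
k = 1.6766 W/(m*K)


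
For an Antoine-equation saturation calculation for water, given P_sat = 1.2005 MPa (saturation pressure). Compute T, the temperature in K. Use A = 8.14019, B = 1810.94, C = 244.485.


T = B / (A - log10(P_sat * 760 / 0.101325)) - C
T = 1810.94 / (8.14019 - log10(1.2005 * 760 / 0.101325)) - 244.485
T = 188.1611 deg C
Convert to K: 188.1611 + 273.15 = 461.31 K
T = 461.31 K


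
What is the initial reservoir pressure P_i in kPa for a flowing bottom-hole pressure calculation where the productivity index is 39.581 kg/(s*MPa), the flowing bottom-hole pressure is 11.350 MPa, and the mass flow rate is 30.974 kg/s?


P_i = P_wf + mdot / PI
P_i = 11.350 + 30.974 / 39.581
P_i = 12.13255 MPa
Convert: 12.13255 MPa * 1000.0 = 12133 kPa
P_i = 12133 kPa


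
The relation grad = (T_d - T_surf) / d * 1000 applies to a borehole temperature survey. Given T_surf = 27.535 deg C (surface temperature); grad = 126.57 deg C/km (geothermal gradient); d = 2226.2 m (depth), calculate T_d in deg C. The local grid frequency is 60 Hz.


T_d = T_surf + grad * d / 1000
T_d = 27.535 + 126.57 * 2226.2 / 1000
T_d = 309.31 deg C


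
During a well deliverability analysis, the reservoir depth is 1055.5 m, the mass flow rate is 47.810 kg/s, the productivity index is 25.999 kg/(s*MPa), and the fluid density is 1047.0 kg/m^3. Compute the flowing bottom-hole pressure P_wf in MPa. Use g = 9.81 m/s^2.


Step 1: P_i = rho*g*h/1e6 = 1047.0*9.81*1055.5/1e6 = 10.84111 MPa
Step 2: P_wf = P_i - mdot/PI = 10.84111 - 47.81/25.999 = 9.0022 MPa
P_wf = 9.0022 MPa


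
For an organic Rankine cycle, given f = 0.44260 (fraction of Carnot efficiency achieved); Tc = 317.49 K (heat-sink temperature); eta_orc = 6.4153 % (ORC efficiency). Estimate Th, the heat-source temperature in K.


Th = Tc / (1 - (eta_orc/100)/f)
Th = 317.49 / (1 - (6.4153/100)/0.44260)
Th = 371.31 K


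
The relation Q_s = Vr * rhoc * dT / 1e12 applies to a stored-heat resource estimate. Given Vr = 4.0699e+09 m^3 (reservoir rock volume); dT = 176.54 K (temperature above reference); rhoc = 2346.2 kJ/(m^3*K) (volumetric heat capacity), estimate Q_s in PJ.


Q_s = Vr * rhoc * dT / 1e12
Q_s = 4.0699e+09 * 2346.2 * 176.54 / 1e12
Q_s = 1685.7 PJ


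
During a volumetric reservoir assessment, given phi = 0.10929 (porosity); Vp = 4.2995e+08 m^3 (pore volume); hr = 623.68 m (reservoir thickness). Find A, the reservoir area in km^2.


A = Vp / (1e6 * hr * phi)
A = 4.2995e+08 / (1e6 * 623.68 * 0.10929)
A = 6.3078 km^2


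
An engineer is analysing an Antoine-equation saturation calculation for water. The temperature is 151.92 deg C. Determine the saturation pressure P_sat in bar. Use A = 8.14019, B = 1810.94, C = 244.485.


P_sat = 10^(A - B/(C + T)) / 760 * 0.101325
P_sat = 10^(8.14019 - 1810.94/(244.485 + 151.92)) / 760 * 0.101325
P_sat = 0.4973756 MPa
Convert: 0.4973756 MPa * 10.0 = 4.9738 bar
P_sat = 4.9738 bar


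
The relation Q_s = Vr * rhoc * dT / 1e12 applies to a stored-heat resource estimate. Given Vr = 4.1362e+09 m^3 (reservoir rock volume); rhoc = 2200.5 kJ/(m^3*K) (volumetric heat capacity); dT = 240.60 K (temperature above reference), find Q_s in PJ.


Q_s = Vr * rhoc * dT / 1e12
Q_s = 4.1362e+09 * 2200.5 * 240.60 / 1e12
Q_s = 2189.9 PJ


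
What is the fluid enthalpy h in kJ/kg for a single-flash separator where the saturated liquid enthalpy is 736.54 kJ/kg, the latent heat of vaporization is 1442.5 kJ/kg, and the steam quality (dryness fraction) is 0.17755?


h = hf + x * hfg
h = 736.54 + 0.17755 * 1442.5
h = 992.66 kJ/kg


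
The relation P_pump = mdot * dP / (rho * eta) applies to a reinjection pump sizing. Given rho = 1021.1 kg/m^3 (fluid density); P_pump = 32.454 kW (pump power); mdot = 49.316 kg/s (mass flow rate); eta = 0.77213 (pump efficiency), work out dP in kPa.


dP = P_pump * rho * eta / mdot
dP = 32.454 * 1021.1 * 0.77213 / 49.316
dP = 518.85 kPa


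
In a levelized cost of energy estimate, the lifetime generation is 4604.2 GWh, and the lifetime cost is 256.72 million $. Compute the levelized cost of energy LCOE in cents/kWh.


LCOE = C_tot / E_tot * 100
LCOE = 256.72 / 4604.2 * 100
LCOE = 5.5758 cents/kWh


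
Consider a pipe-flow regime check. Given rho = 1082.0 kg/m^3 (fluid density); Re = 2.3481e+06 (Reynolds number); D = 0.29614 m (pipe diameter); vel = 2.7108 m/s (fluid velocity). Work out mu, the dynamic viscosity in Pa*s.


mu = rho * vel * D / Re
mu = 1082.0 * 2.7108 * 0.29614 / 2.3481e+06
mu = 0.00036992 Pa*s


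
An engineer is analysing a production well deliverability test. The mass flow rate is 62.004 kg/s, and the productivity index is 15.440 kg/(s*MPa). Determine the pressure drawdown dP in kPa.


dP = mdot * 1000 / PI
dP = 62.004 * 1000 / 15.440
dP = 4015.8 kPa


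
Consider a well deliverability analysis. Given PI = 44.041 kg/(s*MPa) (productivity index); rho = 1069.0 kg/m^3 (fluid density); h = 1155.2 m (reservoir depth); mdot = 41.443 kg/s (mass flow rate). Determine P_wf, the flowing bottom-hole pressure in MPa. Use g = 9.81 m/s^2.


Step 1: P_i = rho*g*h/1e6 = 1069.0*9.81*1155.2/1e6 = 12.11446 MPa
Step 2: P_wf = P_i - mdot/PI = 12.11446 - 41.443/44.041 = 11.173 MPa
P_wf = 11.173 MPa


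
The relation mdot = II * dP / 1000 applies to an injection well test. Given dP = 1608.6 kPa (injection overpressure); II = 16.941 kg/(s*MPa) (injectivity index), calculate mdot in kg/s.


mdot = II * dP / 1000
mdot = 16.941 * 1608.6 / 1000
mdot = 27.251 kg/s


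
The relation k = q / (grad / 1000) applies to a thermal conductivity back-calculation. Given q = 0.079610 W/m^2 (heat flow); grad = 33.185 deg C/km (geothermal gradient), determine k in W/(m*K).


k = q / (grad / 1000)
k = 0.079610 / (33.185 / 1000)
k = 2.3990 W/(m*K)


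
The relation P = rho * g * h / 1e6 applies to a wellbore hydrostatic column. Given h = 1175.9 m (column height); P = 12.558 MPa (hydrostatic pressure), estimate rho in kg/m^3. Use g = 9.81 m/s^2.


rho = P * 1e6 / (g * h)
rho = 12.558 * 1e6 / (9.81 * 1175.9)
rho = 1088.6 kg/m^3


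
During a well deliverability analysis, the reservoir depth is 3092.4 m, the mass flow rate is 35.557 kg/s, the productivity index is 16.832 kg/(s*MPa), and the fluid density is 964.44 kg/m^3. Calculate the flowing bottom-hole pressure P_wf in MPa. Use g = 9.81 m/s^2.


Step 1: P_i = rho*g*h/1e6 = 964.44*9.81*3092.4/1e6 = 29.25768 MPa
Step 2: P_wf = P_i - mdot/PI = 29.25768 - 35.557/16.832 = 27.145 MPa
P_wf = 27.145 MPa


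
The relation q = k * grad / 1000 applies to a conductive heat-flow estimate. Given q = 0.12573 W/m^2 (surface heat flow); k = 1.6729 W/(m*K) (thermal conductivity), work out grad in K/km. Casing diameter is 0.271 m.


grad = q * 1000 / k
grad = 0.12573 * 1000 / 1.6729
grad = 75.15691 deg C/km
Convert: 75.15691 deg C/km * 1.0 = 75.157 K/km
grad = 75.157 K/km


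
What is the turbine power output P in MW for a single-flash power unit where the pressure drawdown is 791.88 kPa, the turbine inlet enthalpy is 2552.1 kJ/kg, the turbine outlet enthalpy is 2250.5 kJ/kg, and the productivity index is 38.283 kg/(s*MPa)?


Step 1: mdot = PI * dP / 1000 = 38.283 * 791.88 / 1000 = 30.31554 kg/s
Step 2: P = mdot*(h_in - h_out)/1000 = 30.31554*(2552.1 - 2250.5)/1000 = 9.1432 MW
P = 9.1432 MW


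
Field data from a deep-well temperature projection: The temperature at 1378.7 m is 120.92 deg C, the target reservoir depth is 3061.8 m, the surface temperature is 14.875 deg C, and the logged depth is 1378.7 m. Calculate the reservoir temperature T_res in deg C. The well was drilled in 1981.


Step 1: grad = (T_d1 - T_surf)/d1 * 1000 = (120.92 - 14.875)/1378.7 * 1000 = 76.91666 deg C/km
Step 2: T_res = T_surf + grad*d2/1000 = 14.875 + 76.91666*3061.8/1000 = 250.38 deg C
T_res = 250.38 deg C


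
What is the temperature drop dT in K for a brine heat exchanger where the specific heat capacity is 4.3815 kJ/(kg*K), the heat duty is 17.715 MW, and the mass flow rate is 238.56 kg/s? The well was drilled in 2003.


dT = Q * 1000 / (mdot * cp)
dT = 17.715 * 1000 / (238.56 * 4.3815)
dT = 16.948 K


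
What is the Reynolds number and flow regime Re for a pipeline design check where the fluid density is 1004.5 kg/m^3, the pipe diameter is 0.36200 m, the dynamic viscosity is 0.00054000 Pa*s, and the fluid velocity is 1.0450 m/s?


Step 1: Re = rho*vel*D/mu = 1004.5*1.045*0.362/0.00054 = 7.0369e+05
Step 2: Re = 7.0369e+05 > 4000, so flow is turbulent.
Re = 7.0369e+05 (turbulent)


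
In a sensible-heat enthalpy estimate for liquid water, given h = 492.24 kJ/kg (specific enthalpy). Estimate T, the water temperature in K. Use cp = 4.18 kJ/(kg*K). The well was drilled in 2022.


T = h / cp
T = 492.24 / 4.18
T = 117.7608 deg C
Convert to K: 117.7608 + 273.15 = 390.91 K
T = 390.91 K


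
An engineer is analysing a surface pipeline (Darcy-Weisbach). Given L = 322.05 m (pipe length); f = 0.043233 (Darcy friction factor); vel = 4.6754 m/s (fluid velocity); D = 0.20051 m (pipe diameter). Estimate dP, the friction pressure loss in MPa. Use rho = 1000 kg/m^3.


dP = f * (L/D) * (rho*vel^2/2) / 1000
dP = 0.043233 * (322.05/0.20051) * (1000*4.6754^2/2) / 1000
dP = 758.9448 kPa
Convert: 758.9448 kPa * 0.001 = 0.75894 MPa
dP = 0.75894 MPa


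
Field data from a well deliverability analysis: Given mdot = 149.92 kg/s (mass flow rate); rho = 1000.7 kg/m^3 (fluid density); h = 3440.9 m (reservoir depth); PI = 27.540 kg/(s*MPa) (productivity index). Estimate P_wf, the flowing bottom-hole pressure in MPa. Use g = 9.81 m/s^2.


Step 1: P_i = rho*g*h/1e6 = 1000.7*9.81*3440.9/1e6 = 33.77886 MPa
Step 2: P_wf = P_i - mdot/PI = 33.77886 - 149.92/27.54 = 28.335 MPa
P_wf = 28.335 MPa


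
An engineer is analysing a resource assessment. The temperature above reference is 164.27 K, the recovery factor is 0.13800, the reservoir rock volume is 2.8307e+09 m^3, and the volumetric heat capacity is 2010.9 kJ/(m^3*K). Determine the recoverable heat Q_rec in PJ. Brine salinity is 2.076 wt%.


Step 1: Q_s = Vr*rhoc*dT/1e12 = 2.8307e+09*2010.9*164.27/1e12 = 935.0667 PJ
Step 2: Q_rec = Q_s * RF = 935.0667 * 0.138 = 129.04 PJ
Q_rec = 129.04 PJ


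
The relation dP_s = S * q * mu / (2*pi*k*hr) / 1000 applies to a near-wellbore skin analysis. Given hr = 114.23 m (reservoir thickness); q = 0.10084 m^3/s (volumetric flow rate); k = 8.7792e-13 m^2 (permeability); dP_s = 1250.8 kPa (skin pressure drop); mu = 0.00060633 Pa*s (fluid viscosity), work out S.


S = dP_s * 1000 * 2*pi*k*hr / (q*mu)
S = 1250.8 * 1000 * 2*pi*8.7792e-13*114.23 / (0.10084*0.00060633)
S = 12.890


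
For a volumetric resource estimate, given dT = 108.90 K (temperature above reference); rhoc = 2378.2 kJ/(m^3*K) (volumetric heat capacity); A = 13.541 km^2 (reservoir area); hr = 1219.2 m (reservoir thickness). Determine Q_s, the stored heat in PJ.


Step 1: Vr = A*1e6*hr = 13.541*1e6*1219.2 = 1.650919e+10 m^3
Step 2: Q_s = Vr*rhoc*dT/1e12 = 1.650919e+10*2378.2*108.9/1e12 = 4275.6 PJ
Q_s = 4275.6 PJ


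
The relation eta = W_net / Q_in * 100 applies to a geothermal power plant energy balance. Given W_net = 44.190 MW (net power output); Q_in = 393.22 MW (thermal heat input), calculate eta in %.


eta = W_net / Q_in * 100
eta = 44.190 / 393.22 * 100
eta = 11.238 %


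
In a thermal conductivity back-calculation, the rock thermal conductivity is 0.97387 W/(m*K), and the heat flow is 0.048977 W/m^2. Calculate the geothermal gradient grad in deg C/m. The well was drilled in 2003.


grad = q / k * 1000
grad = 0.048977 / 0.97387 * 1000
grad = 50.29111 deg C/km
Convert: 50.29111 deg C/km * 0.001 = 0.050291 deg C/m
grad = 0.050291 deg C/m


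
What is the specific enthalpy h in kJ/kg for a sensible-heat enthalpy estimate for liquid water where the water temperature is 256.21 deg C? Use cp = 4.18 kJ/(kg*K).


h = cp * T
h = 4.18 * 256.21
h = 1071.0 kJ/kg


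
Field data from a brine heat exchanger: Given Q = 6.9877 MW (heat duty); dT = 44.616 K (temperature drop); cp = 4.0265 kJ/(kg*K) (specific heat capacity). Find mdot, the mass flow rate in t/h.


mdot = Q * 1000 / (cp * dT)
mdot = 6.9877 * 1000 / (4.0265 * 44.616)
mdot = 38.89698 kg/s
Convert: 38.89698 kg/s * 3.6 = 140.03 t/h
mdot = 140.03 t/h


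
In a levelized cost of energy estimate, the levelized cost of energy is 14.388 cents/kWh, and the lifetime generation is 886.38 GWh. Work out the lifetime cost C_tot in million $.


C_tot = LCOE / 100 * E_tot
C_tot = 14.388 / 100 * 886.38
C_tot = 127.53 million $


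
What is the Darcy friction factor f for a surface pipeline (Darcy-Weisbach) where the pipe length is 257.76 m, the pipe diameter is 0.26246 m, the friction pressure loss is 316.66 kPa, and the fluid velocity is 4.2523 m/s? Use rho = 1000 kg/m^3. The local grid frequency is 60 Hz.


f = dP*1000 / ((L/D)*(rho*vel^2/2))
f = 316.66*1000 / ((257.76/0.26246)*(1000*4.2523^2/2))
f = 0.035663


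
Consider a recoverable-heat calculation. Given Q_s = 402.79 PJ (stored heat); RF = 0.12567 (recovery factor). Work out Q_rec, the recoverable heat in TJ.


Q_rec = Q_s * RF
Q_rec = 402.79 * 0.12567
Q_rec = 50.61862 PJ
Convert: 50.61862 PJ * 1000.0 = 50619 TJ
Q_rec = 50619 TJ


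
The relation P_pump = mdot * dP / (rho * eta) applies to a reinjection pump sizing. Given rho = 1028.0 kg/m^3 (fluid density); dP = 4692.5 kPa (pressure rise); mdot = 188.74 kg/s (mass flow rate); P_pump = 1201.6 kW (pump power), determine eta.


eta = mdot * dP / (rho * P_pump)
eta = 188.74 * 4692.5 / (1028.0 * 1201.6)
eta = 0.71699


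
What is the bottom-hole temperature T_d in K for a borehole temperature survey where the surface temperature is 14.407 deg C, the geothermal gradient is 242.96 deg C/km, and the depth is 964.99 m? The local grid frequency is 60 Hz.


T_d = T_surf + grad * d / 1000
T_d = 14.407 + 242.96 * 964.99 / 1000
T_d = 248.8610 deg C
Convert to K: 248.8610 + 273.15 = 522.01 K
T_d = 522.01 K


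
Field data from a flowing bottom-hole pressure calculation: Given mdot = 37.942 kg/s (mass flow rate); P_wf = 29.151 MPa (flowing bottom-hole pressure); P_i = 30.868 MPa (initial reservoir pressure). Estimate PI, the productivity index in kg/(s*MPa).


PI = mdot / (P_i - P_wf)
PI = 37.942 / (30.868 - 29.151)
PI = 22.098 kg/(s*MPa)


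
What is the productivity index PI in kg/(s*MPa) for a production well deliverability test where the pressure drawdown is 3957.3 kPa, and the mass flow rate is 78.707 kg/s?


PI = mdot * 1000 / dP
PI = 78.707 * 1000 / 3957.3
PI = 19.889 kg/(s*MPa)


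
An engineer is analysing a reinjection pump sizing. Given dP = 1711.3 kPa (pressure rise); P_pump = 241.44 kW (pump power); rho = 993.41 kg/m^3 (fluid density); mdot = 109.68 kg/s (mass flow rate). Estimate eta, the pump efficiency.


eta = mdot * dP / (rho * P_pump)
eta = 109.68 * 1711.3 / (993.41 * 241.44)
eta = 0.78256


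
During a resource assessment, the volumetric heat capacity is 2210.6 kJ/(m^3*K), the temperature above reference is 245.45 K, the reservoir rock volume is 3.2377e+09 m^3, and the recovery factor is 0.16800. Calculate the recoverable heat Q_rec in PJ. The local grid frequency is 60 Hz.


Step 1: Q_s = Vr*rhoc*dT/1e12 = 3.2377e+09*2210.6*245.45/1e12 = 1756.749 PJ
Step 2: Q_rec = Q_s * RF = 1756.749 * 0.168 = 295.13 PJ
Q_rec = 295.13 PJ


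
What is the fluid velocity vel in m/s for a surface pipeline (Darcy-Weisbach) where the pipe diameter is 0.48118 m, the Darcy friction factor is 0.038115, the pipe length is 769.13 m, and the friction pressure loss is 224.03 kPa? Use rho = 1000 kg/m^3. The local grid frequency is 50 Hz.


vel = sqrt(dP*1000*2*D / (f*L*rho))
vel = sqrt(224.03*1000*2*0.48118 / (0.038115*769.13*1000))
vel = 2.7119 m/s


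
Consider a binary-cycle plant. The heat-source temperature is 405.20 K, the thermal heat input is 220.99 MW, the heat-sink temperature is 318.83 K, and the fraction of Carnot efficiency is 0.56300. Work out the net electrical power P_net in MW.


Step 1: eta = (1 - Tc/Th)*f = (1 - 318.83/405.2)*0.563 = 0.1200057
Step 2: P_net = eta * Q_in = 0.1200057 * 220.99 = 26.520 MW
P_net = 26.520 MW


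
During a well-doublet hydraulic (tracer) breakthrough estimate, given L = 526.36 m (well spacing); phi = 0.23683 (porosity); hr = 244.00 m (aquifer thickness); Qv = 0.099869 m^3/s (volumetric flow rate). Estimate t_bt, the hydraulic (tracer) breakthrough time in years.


t_bt = pi * hr * phi * L^2 / (3 * Qv) / (365.25*86400)
t_bt = pi * 244.00 * 0.23683 * 526.36^2 / (3 * 0.099869) / (365.25*86400)
t_bt = 5.3197 years


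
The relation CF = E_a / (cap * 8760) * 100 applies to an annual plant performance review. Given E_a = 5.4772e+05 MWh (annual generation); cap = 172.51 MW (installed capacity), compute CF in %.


CF = E_a / (cap * 8760) * 100
CF = 5.4772e+05 / (172.51 * 8760) * 100
CF = 36.244 %


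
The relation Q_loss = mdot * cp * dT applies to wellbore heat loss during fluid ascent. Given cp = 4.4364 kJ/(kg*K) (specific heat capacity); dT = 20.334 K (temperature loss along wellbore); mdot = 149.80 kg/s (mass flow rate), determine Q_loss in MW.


Q_loss = mdot * cp * dT
Q_loss = 149.80 * 4.4364 * 20.334
Q_loss = 13513.42 kW
Convert: 13513.42 kW * 0.001 = 13.513 MW
Q_loss = 13.513 MW


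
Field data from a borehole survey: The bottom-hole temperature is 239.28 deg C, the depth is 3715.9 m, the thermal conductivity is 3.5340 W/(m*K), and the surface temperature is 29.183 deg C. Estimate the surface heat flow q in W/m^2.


Step 1: grad = (T_d - T_surf)/d * 1000 = (239.28 - 29.183)/3715.9 * 1000 = 56.54000 deg C/km
Step 2: q = k * grad / 1000 = 3.534 * 56.54000 / 1000 = 0.19981 W/m^2
q = 0.19981 W/m^2


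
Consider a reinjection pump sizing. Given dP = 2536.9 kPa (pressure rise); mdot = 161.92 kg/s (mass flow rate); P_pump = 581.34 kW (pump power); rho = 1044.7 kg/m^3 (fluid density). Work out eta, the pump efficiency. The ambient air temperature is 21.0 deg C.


eta = mdot * dP / (rho * P_pump)
eta = 161.92 * 2536.9 / (1044.7 * 581.34)
eta = 0.67637


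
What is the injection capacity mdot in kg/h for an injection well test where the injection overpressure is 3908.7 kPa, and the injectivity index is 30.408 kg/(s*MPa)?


mdot = II * dP / 1000
mdot = 30.408 * 3908.7 / 1000
mdot = 118.8557 kg/s
Convert: 118.8557 kg/s * 3600.0 = 4.2788e+05 kg/h
mdot = 4.2788e+05 kg/h


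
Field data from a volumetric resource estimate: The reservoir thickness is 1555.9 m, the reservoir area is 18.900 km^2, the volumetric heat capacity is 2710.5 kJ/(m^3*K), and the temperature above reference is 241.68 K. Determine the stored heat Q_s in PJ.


Step 1: Vr = A*1e6*hr = 18.9*1e6*1555.9 = 2.940651e+10 m^3
Step 2: Q_s = Vr*rhoc*dT/1e12 = 2.940651e+10*2710.5*241.68/1e12 = 19263 PJ
Q_s = 19263 PJ


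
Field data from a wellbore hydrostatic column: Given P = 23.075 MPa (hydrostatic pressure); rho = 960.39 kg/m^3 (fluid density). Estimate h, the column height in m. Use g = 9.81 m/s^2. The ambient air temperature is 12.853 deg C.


h = P * 1e6 / (g * rho)
h = 23.075 * 1e6 / (9.81 * 960.39)
h = 2449.2 m


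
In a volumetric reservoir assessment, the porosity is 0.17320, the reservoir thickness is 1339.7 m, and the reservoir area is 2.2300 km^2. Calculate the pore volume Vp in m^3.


Vp = A * 1e6 * hr * phi
Vp = 2.2300 * 1e6 * 1339.7 * 0.17320
Vp = 5.1744e+08 m^3


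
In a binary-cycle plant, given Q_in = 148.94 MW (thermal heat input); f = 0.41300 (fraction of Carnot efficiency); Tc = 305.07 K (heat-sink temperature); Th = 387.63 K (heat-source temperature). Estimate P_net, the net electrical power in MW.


Step 1: eta = (1 - Tc/Th)*f = (1 - 305.07/387.63)*0.413 = 0.08796347
Step 2: P_net = eta * Q_in = 0.08796347 * 148.94 = 13.101 MW
P_net = 13.101 MW


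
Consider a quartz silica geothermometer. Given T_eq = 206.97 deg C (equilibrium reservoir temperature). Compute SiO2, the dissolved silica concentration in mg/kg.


SiO2 = 10^(5.19 - 1309/(T_eq + 273.15))
SiO2 = 10^(5.19 - 1309/(206.97 + 273.15))
SiO2 = 290.80 mg/kg


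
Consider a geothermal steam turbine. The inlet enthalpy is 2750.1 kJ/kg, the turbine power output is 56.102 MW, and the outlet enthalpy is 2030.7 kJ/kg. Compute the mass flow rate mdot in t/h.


mdot = P * 1000 / (h_in - h_out)
mdot = 56.102 * 1000 / (2750.1 - 2030.7)
mdot = 77.98443 kg/s
Convert: 77.98443 kg/s * 3.6 = 280.74 t/h
mdot = 280.74 t/h


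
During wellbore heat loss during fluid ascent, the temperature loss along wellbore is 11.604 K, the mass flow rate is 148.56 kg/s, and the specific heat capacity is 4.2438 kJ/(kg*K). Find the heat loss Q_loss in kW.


Q_loss = mdot * cp * dT
Q_loss = 148.56 * 4.2438 * 11.604
Q_loss = 7315.8 kW


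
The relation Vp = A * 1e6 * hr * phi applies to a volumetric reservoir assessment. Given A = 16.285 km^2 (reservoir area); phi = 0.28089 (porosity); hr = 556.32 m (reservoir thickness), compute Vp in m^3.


Vp = A * 1e6 * hr * phi
Vp = 16.285 * 1e6 * 556.32 * 0.28089
Vp = 2.5448e+09 m^3


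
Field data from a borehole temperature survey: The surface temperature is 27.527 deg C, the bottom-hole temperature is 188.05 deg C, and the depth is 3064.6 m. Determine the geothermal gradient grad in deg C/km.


grad = (T_d - T_surf) / d * 1000
grad = (188.05 - 27.527) / 3064.6 * 1000
grad = 52.380 deg C/km
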